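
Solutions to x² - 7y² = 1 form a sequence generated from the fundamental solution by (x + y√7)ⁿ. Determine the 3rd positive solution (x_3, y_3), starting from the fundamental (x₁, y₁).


Step 1: Find the fundamental solution (x₁, y₁) of x² - 7y² = 1.
  Expand √7 as a continued fraction. a₀ = ⌊√7⌋ = 2; iterate m_{k+1} = d_k·a_k − m_k, d_{k+1} = (7 − m_{k+1}²)/d_k, a_{k+1} = ⌊(a₀ + m_{k+1})/d_{k+1}⌋ (starting m₀ = 0, d₀ = 1), with convergents p_k = a_k·p_{k-1} + p_{k-2}, q_k = a_k·q_{k-1} + q_{k-2} (p₋₁ = 1, q₋₁ = 0):
  k = 0: a₀ = 2; p₀/q₀ = 2/1; p₀² − 7·q₀² = 4 − 7 = -3.
  k = 1: m = 2, d = 3, a = ⌊(2 + 2)/3⌋ = 1; p/q = (1·2 + 1)/(1·1 + 0) = 3/1; p² − 7·q² = 9 − 7 = 2.
  k = 2: m = 1, d = 2, a = ⌊(2 + 1)/2⌋ = 1; p/q = (1·3 + 2)/(1·1 + 1) = 5/2; p² − 7·q² = 25 − 28 = -3.
  k = 3: m = 1, d = 3, a = ⌊(2 + 1)/3⌋ = 1; p/q = (1·5 + 3)/(1·2 + 1) = 8/3; p² − 7·q² = 64 − 63 = 1.
  The first convergent with p² − 7·q² = 1 gives the fundamental solution (x₁, y₁) = (8, 3).
Step 2: Apply the recurrence (x_{n+1}, y_{n+1}) = (x₁x_n + 7y₁y_n, x₁y_n + y₁x_n) repeatedly.
  From (x_1, y_1) = (8, 3): x_2 = 8·8 + 7·3·3 = 127; y_2 = 8·3 + 3·8 = 48.
  From (x_2, y_2) = (127, 48): x_3 = 8·127 + 7·3·48 = 2024; y_3 = 8·48 + 3·127 = 765.
Step 3: Verify x_3² - 7·y_3² = 4096576 - 4096575 = 1 (should be 1). ✓

(x_1, y_1) = (8, 3); (x_3, y_3) = (2024, 765).


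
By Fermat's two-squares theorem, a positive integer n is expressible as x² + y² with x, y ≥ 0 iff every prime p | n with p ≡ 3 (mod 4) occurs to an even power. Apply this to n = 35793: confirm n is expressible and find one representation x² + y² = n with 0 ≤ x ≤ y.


Step 1: Factor n = 35793 = 3^2 · 41 · 97.
Step 2: Check the mod-4 condition on each prime factor: 3 ≡ 3 (mod 4), exponent 2 (must be even); 41 ≡ 1 (mod 4), exponent 1; 97 ≡ 1 (mod 4), exponent 1.
All primes ≡ 3 (mod 4) appear to even exponent (or don't appear), so by the two-squares theorem n IS expressible as a sum of two squares.
Step 3: Build a representation. Group n = k² · m with k = 3 and m = 41 · 97 = 3977 (a product of primes ≡ 1 (mod 4)); a representation of m scales to one of n via (k·x)² + (k·y)² = k²(x² + y²). Each prime p ≡ 1 (mod 4) is itself a sum of two squares; find a² by testing p − a² for a perfect square:
  41: 41 − 1² = 40, 41 − 2² = 37, 41 − 3² = 32, 41 − 4² = 25 = 5² ⇒ 41 = 4² + 5².
  97: 97 − 1² = 96, 97 − 2² = 93, 97 − 3² = 88, 97 − 4² = 81 = 9² ⇒ 97 = 4² + 9².
  Combine using the Brahmagupta–Fibonacci identity (a² + b²)(c² + d²) = (ac − bd)² + (ad + bc)² = (ac + bd)² + (ad − bc)²:
  41 · 97 = 3977: from (4² + 5²)(4² + 9²), take (4·4 − 5·9, 4·9 + 5·4) = (16 − 45, 36 + 20) = (-29, 56); dropping signs (only squares matter) gives (29, 56); check 29² + 56² = 841 + 3136 = 3977 ✓.
  Scale by k = 3: (3·29, 3·56) = (87, 168).
Step 4: Order so x ≤ y and verify: 87² + 168² = 7569 + 28224 = 35793 = n. ✓

n = 35793 = 87² + 168² (one valid representation with x ≤ y).


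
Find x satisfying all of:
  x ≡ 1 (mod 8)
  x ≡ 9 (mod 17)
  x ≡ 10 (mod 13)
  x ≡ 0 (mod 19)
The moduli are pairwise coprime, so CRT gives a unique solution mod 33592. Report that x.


Product of moduli M = 8 · 17 · 13 · 19 = 33592.
Merge one congruence at a time:
  Start: x ≡ 1 (mod 8).
  Combine with x ≡ 9 (mod 17); new modulus lcm = 136.
    Write x = 1 + 8·t and substitute into x ≡ 9 (mod 17): 8·t ≡ 9 − 1 = 8 (mod 17).
    The inverse of 8 mod 17 is 15 (since 8·15 = 120 = 7·17 + 1), so t ≡ 15·8 = 120 ≡ 1 (mod 17).
    Then x = 1 + 8·1 = 9, valid modulo lcm(8, 17) = 136: x ≡ 9 (mod 136).
  Combine with x ≡ 10 (mod 13); new modulus lcm = 1768.
    Write x = 9 + 136·t and substitute into x ≡ 10 (mod 13): 136·t ≡ 10 − 9 = 1 (mod 13).
    Reduce coefficients mod 13: 6·t ≡ 1 (mod 13).
    The inverse of 6 mod 13 is 11 (since 6·11 = 66 = 5·13 + 1), so t ≡ 11·1 = 11 ≡ 11 (mod 13).
    Then x = 9 + 136·11 = 1505, valid modulo lcm(136, 13) = 1768: x ≡ 1505 (mod 1768).
  Combine with x ≡ 0 (mod 19); new modulus lcm = 33592.
    Write x = 1505 + 1768·t and substitute into x ≡ 0 (mod 19): 1768·t ≡ 0 − 1505 = -1505 (mod 19).
    Reduce coefficients mod 19: 1·t ≡ 15 (mod 19).
    So t ≡ 15 (mod 19).
    Then x = 1505 + 1768·15 = 28025, valid modulo lcm(1768, 19) = 33592: x ≡ 28025 (mod 33592).
Verify against each original: 28025 mod 8 = 1, 28025 mod 17 = 9, 28025 mod 13 = 10, 28025 mod 19 = 0.

x ≡ 28025 (mod 33592).


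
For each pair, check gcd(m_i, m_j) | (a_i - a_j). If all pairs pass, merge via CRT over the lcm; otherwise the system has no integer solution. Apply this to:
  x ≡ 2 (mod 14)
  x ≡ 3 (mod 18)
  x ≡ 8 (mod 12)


Moduli 14, 18, 12 are not pairwise coprime, so CRT works modulo lcm(m_i) when all pairwise compatibility conditions hold.
Pairwise compatibility: gcd(m_i, m_j) must divide a_i - a_j for every pair.
Merge one congruence at a time:
  Start: x ≡ 2 (mod 14).
  Combine with x ≡ 3 (mod 18): gcd(14, 18) = 2, and 3 - 2 = 1 is NOT divisible by 2.
    ⇒ system is inconsistent (no integer solution).

No solution (the system is inconsistent).


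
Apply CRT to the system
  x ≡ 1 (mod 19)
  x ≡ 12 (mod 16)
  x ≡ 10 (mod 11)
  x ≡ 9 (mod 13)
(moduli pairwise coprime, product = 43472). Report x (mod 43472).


Product of moduli M = 19 · 16 · 11 · 13 = 43472.
Merge one congruence at a time:
  Start: x ≡ 1 (mod 19).
  Combine with x ≡ 12 (mod 16); new modulus lcm = 304.
    Write x = 1 + 19·t and substitute into x ≡ 12 (mod 16): 19·t ≡ 12 − 1 = 11 (mod 16).
    Reduce coefficients mod 16: 3·t ≡ 11 (mod 16).
    The inverse of 3 mod 16 is 11 (since 3·11 = 33 = 2·16 + 1), so t ≡ 11·11 = 121 ≡ 9 (mod 16).
    Then x = 1 + 19·9 = 172, valid modulo lcm(19, 16) = 304: x ≡ 172 (mod 304).
  Combine with x ≡ 10 (mod 11); new modulus lcm = 3344.
    Write x = 172 + 304·t and substitute into x ≡ 10 (mod 11): 304·t ≡ 10 − 172 = -162 (mod 11).
    Reduce coefficients mod 11: 7·t ≡ 3 (mod 11).
    The inverse of 7 mod 11 is 8 (since 7·8 = 56 = 5·11 + 1), so t ≡ 8·3 = 24 ≡ 2 (mod 11).
    Then x = 172 + 304·2 = 780, valid modulo lcm(304, 11) = 3344: x ≡ 780 (mod 3344).
  Combine with x ≡ 9 (mod 13); new modulus lcm = 43472.
    Write x = 780 + 3344·t and substitute into x ≡ 9 (mod 13): 3344·t ≡ 9 − 780 = -771 (mod 13).
    Reduce coefficients mod 13: 3·t ≡ 9 (mod 13).
    The inverse of 3 mod 13 is 9 (since 3·9 = 27 = 2·13 + 1), so t ≡ 9·9 = 81 ≡ 3 (mod 13).
    Then x = 780 + 3344·3 = 10812, valid modulo lcm(3344, 13) = 43472: x ≡ 10812 (mod 43472).
Verify against each original: 10812 mod 19 = 1, 10812 mod 16 = 12, 10812 mod 11 = 10, 10812 mod 13 = 9.

x ≡ 10812 (mod 43472).


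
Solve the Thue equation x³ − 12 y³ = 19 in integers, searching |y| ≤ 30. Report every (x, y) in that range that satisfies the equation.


The equation is x³ - 12y³ = 19. For fixed y, x³ = 12·y³ + 19, so a solution requires the RHS to be a perfect cube.
Strategy: iterate y from -30 to 30, compute RHS = 12·y³ + 19, and check whether it is a (positive or negative) perfect cube.
Check small values of y:
  y = 0: RHS = 19 is not a perfect cube.
  y = 1: RHS = 31 is not a perfect cube.
  y = -1: RHS = 7 is not a perfect cube.
  y = 2: RHS = 115 is not a perfect cube.
  y = -2: RHS = -77 is not a perfect cube.
  y = 3: RHS = 343 = (7)³ ⇒ x = 7 works.
  y = -3: RHS = -305 is not a perfect cube.
Continuing the search up to |y| = 30 finds no further solutions beyond those listed.
Collected solutions: (7, 3).

Solutions (with |y| ≤ 30): (7, 3).


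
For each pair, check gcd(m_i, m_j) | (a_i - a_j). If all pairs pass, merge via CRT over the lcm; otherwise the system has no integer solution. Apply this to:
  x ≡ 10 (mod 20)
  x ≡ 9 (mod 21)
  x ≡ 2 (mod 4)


Moduli 20, 21, 4 are not pairwise coprime, so CRT works modulo lcm(m_i) when all pairwise compatibility conditions hold.
Pairwise compatibility: gcd(m_i, m_j) must divide a_i - a_j for every pair.
Merge one congruence at a time:
  Start: x ≡ 10 (mod 20).
  Combine with x ≡ 9 (mod 21): gcd(20, 21) = 1; 9 - 10 = -1, which IS divisible by 1, so compatible.
    Write x = 10 + 20·t and substitute into x ≡ 9 (mod 21): 20·t ≡ 9 − 10 = -1 (mod 21).
    Reduce coefficients mod 21: 20·t ≡ 20 (mod 21).
    The inverse of 20 mod 21 is 20 (since 20·20 = 400 = 19·21 + 1), so t ≡ 20·20 = 400 ≡ 1 (mod 21).
    Then x = 10 + 20·1 = 30, valid modulo lcm(20, 21) = 420: x ≡ 30 (mod 420).
  Combine with x ≡ 2 (mod 4): gcd(420, 4) = 4; 2 - 30 = -28, which IS divisible by 4, so compatible.
    Write x = 30 + 420·t and substitute into x ≡ 2 (mod 4): 420·t ≡ 2 − 30 = -28 (mod 4).
    Divide the congruence (and modulus) by g = 4: 105·t ≡ -7 (mod 1).
    Modulo 1 every t works; take t = 0.
    Then x = 30 + 420·0 = 30, valid modulo lcm(420, 4) = 420: x ≡ 30 (mod 420).
Verify: 30 mod 20 = 10, 30 mod 21 = 9, 30 mod 4 = 2.

x ≡ 30 (mod 420).


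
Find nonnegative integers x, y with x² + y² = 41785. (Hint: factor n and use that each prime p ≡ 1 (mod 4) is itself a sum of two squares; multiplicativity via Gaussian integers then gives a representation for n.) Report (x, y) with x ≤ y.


Step 1: Factor n = 41785 = 5 · 61 · 137.
Step 2: Check the mod-4 condition on each prime factor: 5 ≡ 1 (mod 4), exponent 1; 61 ≡ 1 (mod 4), exponent 1; 137 ≡ 1 (mod 4), exponent 1.
All primes ≡ 3 (mod 4) appear to even exponent (or don't appear), so by the two-squares theorem n IS expressible as a sum of two squares.
Step 3: Build a representation. Here n = 5 · 61 · 137 is a product of primes ≡ 1 (mod 4). Each prime p ≡ 1 (mod 4) is itself a sum of two squares; find a² by testing p − a² for a perfect square:
  5: 5 − 1² = 4 = 2² ⇒ 5 = 1² + 2².
  61: 61 − 1² = 60, 61 − 2² = 57, 61 − 3² = 52, 61 − 4² = 45, 61 − 5² = 36 = 6² ⇒ 61 = 5² + 6².
  137: 137 − 1² = 136, 137 − 2² = 133, 137 − 3² = 128, 137 − 4² = 121 = 11² ⇒ 137 = 4² + 11².
  Combine using the Brahmagupta–Fibonacci identity (a² + b²)(c² + d²) = (ac − bd)² + (ad + bc)² = (ac + bd)² + (ad − bc)²:
  5 · 61 = 305: from (1² + 2²)(5² + 6²), take (1·5 − 2·6, 1·6 + 2·5) = (5 − 12, 6 + 10) = (-7, 16); dropping signs (only squares matter) gives (7, 16); check 7² + 16² = 49 + 256 = 305 ✓.
  305 · 137 = 41785: from (7² + 16²)(4² + 11²), take (7·4 − 16·11, 7·11 + 16·4) = (28 − 176, 77 + 64) = (-148, 141); dropping signs (only squares matter) gives (148, 141); check 148² + 141² = 21904 + 19881 = 41785 ✓.
Step 4: Order so x ≤ y and verify: 141² + 148² = 19881 + 21904 = 41785 = n. ✓

n = 41785 = 141² + 148² (one valid representation with x ≤ y).


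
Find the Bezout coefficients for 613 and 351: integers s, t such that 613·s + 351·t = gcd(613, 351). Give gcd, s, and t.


Euclidean algorithm on (613, 351) — divide until remainder is 0:
  613 = 1 · 351 + 262
  351 = 1 · 262 + 89
  262 = 2 · 89 + 84
  89 = 1 · 84 + 5
  84 = 16 · 5 + 4
  5 = 1 · 4 + 1
  4 = 4 · 1 + 0
gcd(613, 351) = 1.
Track Bezout coefficients alongside the remainders: start with r₀ = 613 = a·1 + b·0 (s = 1, t = 0) and r₁ = 351 = a·0 + b·1 (s = 0, t = 1); each new remainder r_{k+1} = r_{k-1} − q_k·r_k inherits s_{k+1} = s_{k-1} − q_k·s_k, t_{k+1} = t_{k-1} − q_k·t_k, so r_k = a·s_k + b·t_k at every step:
  q = 1: r = 262, s = 1 − 1·0 = 1, t = 0 − 1·1 = -1  (check: 613·1 + 351·(-1) = 262)
  q = 1: r = 89, s = 0 − 1·1 = -1, t = 1 − 1·(-1) = 2  (check: 613·(-1) + 351·2 = 89)
  q = 2: r = 84, s = 1 − 2·(-1) = 3, t = -1 − 2·2 = -5  (check: 613·3 + 351·(-5) = 84)
  q = 1: r = 5, s = -1 − 1·3 = -4, t = 2 − 1·(-5) = 7  (check: 613·(-4) + 351·7 = 5)
  q = 16: r = 4, s = 3 − 16·(-4) = 67, t = -5 − 16·7 = -117  (check: 613·67 + 351·(-117) = 4)
  q = 1: r = 1, s = -4 − 1·67 = -71, t = 7 − 1·(-117) = 124  (check: 613·(-71) + 351·124 = 1)
The row with r = 1 (the gcd) gives the Bezout coefficients s = -71, t = 124.
Result: 613 · (-71) + 351 · (124) = 1.

gcd(613, 351) = 1; s = -71, t = 124 (check: 613·(-71) + 351·124 = 1).


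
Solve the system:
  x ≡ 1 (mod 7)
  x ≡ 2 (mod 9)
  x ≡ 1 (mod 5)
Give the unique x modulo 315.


Moduli 7, 9, 5 are pairwise coprime; by CRT there is a unique solution modulo M = 7 · 9 · 5 = 315.
Solve pairwise, accumulating the modulus:
  Start with x ≡ 1 (mod 7).
  Combine with x ≡ 2 (mod 9): since gcd(7, 9) = 1, we get a unique residue mod 63.
    Write x = 1 + 7·t and substitute into x ≡ 2 (mod 9): 7·t ≡ 2 − 1 = 1 (mod 9).
    The inverse of 7 mod 9 is 4 (since 7·4 = 28 = 3·9 + 1), so t ≡ 4·1 = 4 ≡ 4 (mod 9).
    Then x = 1 + 7·4 = 29, valid modulo lcm(7, 9) = 63: x ≡ 29 (mod 63).
  Combine with x ≡ 1 (mod 5): since gcd(63, 5) = 1, we get a unique residue mod 315.
    Write x = 29 + 63·t and substitute into x ≡ 1 (mod 5): 63·t ≡ 1 − 29 = -28 (mod 5).
    Reduce coefficients mod 5: 3·t ≡ 2 (mod 5).
    The inverse of 3 mod 5 is 2 (since 3·2 = 6 = 1·5 + 1), so t ≡ 2·2 = 4 ≡ 4 (mod 5).
    Then x = 29 + 63·4 = 281, valid modulo lcm(63, 5) = 315: x ≡ 281 (mod 315).
Verify: 281 mod 7 = 1 ✓, 281 mod 9 = 2 ✓, 281 mod 5 = 1 ✓.

x ≡ 281 (mod 315).


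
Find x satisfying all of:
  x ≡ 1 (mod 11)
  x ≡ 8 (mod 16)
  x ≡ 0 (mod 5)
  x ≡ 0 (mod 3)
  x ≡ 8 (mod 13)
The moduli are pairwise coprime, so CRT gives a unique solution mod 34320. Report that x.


Product of moduli M = 11 · 16 · 5 · 3 · 13 = 34320.
Merge one congruence at a time:
  Start: x ≡ 1 (mod 11).
  Combine with x ≡ 8 (mod 16); new modulus lcm = 176.
    Write x = 1 + 11·t and substitute into x ≡ 8 (mod 16): 11·t ≡ 8 − 1 = 7 (mod 16).
    The inverse of 11 mod 16 is 3 (since 11·3 = 33 = 2·16 + 1), so t ≡ 3·7 = 21 ≡ 5 (mod 16).
    Then x = 1 + 11·5 = 56, valid modulo lcm(11, 16) = 176: x ≡ 56 (mod 176).
  Combine with x ≡ 0 (mod 5); new modulus lcm = 880.
    Write x = 56 + 176·t and substitute into x ≡ 0 (mod 5): 176·t ≡ 0 − 56 = -56 (mod 5).
    Reduce coefficients mod 5: 1·t ≡ 4 (mod 5).
    So t ≡ 4 (mod 5).
    Then x = 56 + 176·4 = 760, valid modulo lcm(176, 5) = 880: x ≡ 760 (mod 880).
  Combine with x ≡ 0 (mod 3); new modulus lcm = 2640.
    Write x = 760 + 880·t and substitute into x ≡ 0 (mod 3): 880·t ≡ 0 − 760 = -760 (mod 3).
    Reduce coefficients mod 3: 1·t ≡ 2 (mod 3).
    So t ≡ 2 (mod 3).
    Then x = 760 + 880·2 = 2520, valid modulo lcm(880, 3) = 2640: x ≡ 2520 (mod 2640).
  Combine with x ≡ 8 (mod 13); new modulus lcm = 34320.
    Write x = 2520 + 2640·t and substitute into x ≡ 8 (mod 13): 2640·t ≡ 8 − 2520 = -2512 (mod 13).
    Reduce coefficients mod 13: 1·t ≡ 10 (mod 13).
    So t ≡ 10 (mod 13).
    Then x = 2520 + 2640·10 = 28920, valid modulo lcm(2640, 13) = 34320: x ≡ 28920 (mod 34320).
Verify against each original: 28920 mod 11 = 1, 28920 mod 16 = 8, 28920 mod 5 = 0, 28920 mod 3 = 0, 28920 mod 13 = 8.

x ≡ 28920 (mod 34320).


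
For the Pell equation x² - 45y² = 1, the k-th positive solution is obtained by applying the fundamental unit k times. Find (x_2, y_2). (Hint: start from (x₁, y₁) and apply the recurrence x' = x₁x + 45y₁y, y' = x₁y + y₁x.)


Step 1: Find the fundamental solution (x₁, y₁) of x² - 45y² = 1.
  Expand √45 as a continued fraction. a₀ = ⌊√45⌋ = 6; iterate m_{k+1} = d_k·a_k − m_k, d_{k+1} = (45 − m_{k+1}²)/d_k, a_{k+1} = ⌊(a₀ + m_{k+1})/d_{k+1}⌋ (starting m₀ = 0, d₀ = 1), with convergents p_k = a_k·p_{k-1} + p_{k-2}, q_k = a_k·q_{k-1} + q_{k-2} (p₋₁ = 1, q₋₁ = 0):
  k = 0: a₀ = 6; p₀/q₀ = 6/1; p₀² − 45·q₀² = 36 − 45 = -9.
  k = 1: m = 6, d = 9, a = ⌊(6 + 6)/9⌋ = 1; p/q = (1·6 + 1)/(1·1 + 0) = 7/1; p² − 45·q² = 49 − 45 = 4.
  k = 2: m = 3, d = 4, a = ⌊(6 + 3)/4⌋ = 2; p/q = (2·7 + 6)/(2·1 + 1) = 20/3; p² − 45·q² = 400 − 405 = -5.
  k = 3: m = 5, d = 5, a = ⌊(6 + 5)/5⌋ = 2; p/q = (2·20 + 7)/(2·3 + 1) = 47/7; p² − 45·q² = 2209 − 2205 = 4.
  k = 4: m = 5, d = 4, a = ⌊(6 + 5)/4⌋ = 2; p/q = (2·47 + 20)/(2·7 + 3) = 114/17; p² − 45·q² = 12996 − 13005 = -9.
  k = 5: m = 3, d = 9, a = ⌊(6 + 3)/9⌋ = 1; p/q = (1·114 + 47)/(1·17 + 7) = 161/24; p² − 45·q² = 25921 − 25920 = 1.
  The first convergent with p² − 45·q² = 1 gives the fundamental solution (x₁, y₁) = (161, 24).
Step 2: Apply the recurrence (x_{n+1}, y_{n+1}) = (x₁x_n + 45y₁y_n, x₁y_n + y₁x_n) repeatedly.
  From (x_1, y_1) = (161, 24): x_2 = 161·161 + 45·24·24 = 51841; y_2 = 161·24 + 24·161 = 7728.
Step 3: Verify x_2² - 45·y_2² = 2687489281 - 2687489280 = 1 (should be 1). ✓

(x_1, y_1) = (161, 24); (x_2, y_2) = (51841, 7728).


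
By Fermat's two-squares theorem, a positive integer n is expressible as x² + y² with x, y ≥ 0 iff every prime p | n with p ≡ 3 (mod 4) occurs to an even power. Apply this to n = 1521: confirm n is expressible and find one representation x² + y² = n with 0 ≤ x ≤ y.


Step 1: Factor n = 1521 = 3^2 · 13^2.
Step 2: Check the mod-4 condition on each prime factor: 3 ≡ 3 (mod 4), exponent 2 (must be even); 13 ≡ 1 (mod 4), exponent 2.
All primes ≡ 3 (mod 4) appear to even exponent (or don't appear), so by the two-squares theorem n IS expressible as a sum of two squares.
Step 3: Build a representation. Group n = k² · m with k = 3 and m = 13 · 13 = 169 (a product of primes ≡ 1 (mod 4)); a representation of m scales to one of n via (k·x)² + (k·y)² = k²(x² + y²). Each prime p ≡ 1 (mod 4) is itself a sum of two squares; find a² by testing p − a² for a perfect square:
  13: 13 − 1² = 12, 13 − 2² = 9 = 3² ⇒ 13 = 2² + 3².
  Combine using the Brahmagupta–Fibonacci identity (a² + b²)(c² + d²) = (ac − bd)² + (ad + bc)² = (ac + bd)² + (ad − bc)²:
  13 · 13 = 169: from (2² + 3²)(2² + 3²), take (2·2 − 3·3, 2·3 + 3·2) = (4 − 9, 6 + 6) = (-5, 12); dropping signs (only squares matter) gives (5, 12); check 5² + 12² = 25 + 144 = 169 ✓.
  Scale by k = 3: (3·5, 3·12) = (15, 36).
Step 4: Order so x ≤ y and verify: 15² + 36² = 225 + 1296 = 1521 = n. ✓

n = 1521 = 15² + 36² (one valid representation with x ≤ y).


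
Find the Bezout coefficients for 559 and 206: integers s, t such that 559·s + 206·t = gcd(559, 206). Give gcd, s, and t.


Euclidean algorithm on (559, 206) — divide until remainder is 0:
  559 = 2 · 206 + 147
  206 = 1 · 147 + 59
  147 = 2 · 59 + 29
  59 = 2 · 29 + 1
  29 = 29 · 1 + 0
gcd(559, 206) = 1.
Track Bezout coefficients alongside the remainders: start with r₀ = 559 = a·1 + b·0 (s = 1, t = 0) and r₁ = 206 = a·0 + b·1 (s = 0, t = 1); each new remainder r_{k+1} = r_{k-1} − q_k·r_k inherits s_{k+1} = s_{k-1} − q_k·s_k, t_{k+1} = t_{k-1} − q_k·t_k, so r_k = a·s_k + b·t_k at every step:
  q = 2: r = 147, s = 1 − 2·0 = 1, t = 0 − 2·1 = -2  (check: 559·1 + 206·(-2) = 147)
  q = 1: r = 59, s = 0 − 1·1 = -1, t = 1 − 1·(-2) = 3  (check: 559·(-1) + 206·3 = 59)
  q = 2: r = 29, s = 1 − 2·(-1) = 3, t = -2 − 2·3 = -8  (check: 559·3 + 206·(-8) = 29)
  q = 2: r = 1, s = -1 − 2·3 = -7, t = 3 − 2·(-8) = 19  (check: 559·(-7) + 206·19 = 1)
The row with r = 1 (the gcd) gives the Bezout coefficients s = -7, t = 19.
Result: 559 · (-7) + 206 · (19) = 1.

gcd(559, 206) = 1; s = -7, t = 19 (check: 559·(-7) + 206·19 = 1).


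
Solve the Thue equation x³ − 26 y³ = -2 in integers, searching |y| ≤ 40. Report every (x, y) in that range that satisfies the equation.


The equation is x³ - 26y³ = -2. For fixed y, x³ = 26·y³ − 2, so a solution requires the RHS to be a perfect cube.
Strategy: iterate y from -40 to 40, compute RHS = 26·y³ − 2, and check whether it is a (positive or negative) perfect cube.
Check small values of y:
  y = 0: RHS = -2 is not a perfect cube.
  y = 1: RHS = 24 is not a perfect cube.
  y = -1: RHS = -28 is not a perfect cube.
  y = 2: RHS = 206 is not a perfect cube.
  y = -2: RHS = -210 is not a perfect cube.
  y = 3: RHS = 700 is not a perfect cube.
  y = -3: RHS = -704 is not a perfect cube.
Continuing the search up to |y| = 40 finds no solutions either.
No (x, y) in the scanned range satisfies the equation.

No integer solutions with |y| ≤ 40.


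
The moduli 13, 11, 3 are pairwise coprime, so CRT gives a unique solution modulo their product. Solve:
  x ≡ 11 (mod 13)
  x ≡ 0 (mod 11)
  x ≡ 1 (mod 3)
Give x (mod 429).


Moduli 13, 11, 3 are pairwise coprime; by CRT there is a unique solution modulo M = 13 · 11 · 3 = 429.
Solve pairwise, accumulating the modulus:
  Start with x ≡ 11 (mod 13).
  Combine with x ≡ 0 (mod 11): since gcd(13, 11) = 1, we get a unique residue mod 143.
    Write x = 11 + 13·t and substitute into x ≡ 0 (mod 11): 13·t ≡ 0 − 11 = -11 (mod 11).
    Reduce coefficients mod 11: 2·t ≡ 0 (mod 11).
    The inverse of 2 mod 11 is 6 (since 2·6 = 12 = 1·11 + 1), so t ≡ 6·0 = 0 ≡ 0 (mod 11).
    Then x = 11 + 13·0 = 11, valid modulo lcm(13, 11) = 143: x ≡ 11 (mod 143).
  Combine with x ≡ 1 (mod 3): since gcd(143, 3) = 1, we get a unique residue mod 429.
    Write x = 11 + 143·t and substitute into x ≡ 1 (mod 3): 143·t ≡ 1 − 11 = -10 (mod 3).
    Reduce coefficients mod 3: 2·t ≡ 2 (mod 3).
    The inverse of 2 mod 3 is 2 (since 2·2 = 4 = 1·3 + 1), so t ≡ 2·2 = 4 ≡ 1 (mod 3).
    Then x = 11 + 143·1 = 154, valid modulo lcm(143, 3) = 429: x ≡ 154 (mod 429).
Verify: 154 mod 13 = 11 ✓, 154 mod 11 = 0 ✓, 154 mod 3 = 1 ✓.

x ≡ 154 (mod 429).


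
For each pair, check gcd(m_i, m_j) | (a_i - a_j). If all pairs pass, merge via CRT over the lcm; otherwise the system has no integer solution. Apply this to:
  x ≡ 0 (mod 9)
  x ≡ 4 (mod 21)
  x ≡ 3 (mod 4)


Moduli 9, 21, 4 are not pairwise coprime, so CRT works modulo lcm(m_i) when all pairwise compatibility conditions hold.
Pairwise compatibility: gcd(m_i, m_j) must divide a_i - a_j for every pair.
Merge one congruence at a time:
  Start: x ≡ 0 (mod 9).
  Combine with x ≡ 4 (mod 21): gcd(9, 21) = 3, and 4 - 0 = 4 is NOT divisible by 3.
    ⇒ system is inconsistent (no integer solution).

No solution (the system is inconsistent).


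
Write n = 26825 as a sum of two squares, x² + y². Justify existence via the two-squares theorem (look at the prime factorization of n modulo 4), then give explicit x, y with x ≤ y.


Step 1: Factor n = 26825 = 5^2 · 29 · 37.
Step 2: Check the mod-4 condition on each prime factor: 5 ≡ 1 (mod 4), exponent 2; 29 ≡ 1 (mod 4), exponent 1; 37 ≡ 1 (mod 4), exponent 1.
All primes ≡ 3 (mod 4) appear to even exponent (or don't appear), so by the two-squares theorem n IS expressible as a sum of two squares.
Step 3: Build a representation. Group n = k² · m with k = 5 and m = 29 · 37 = 1073 (a product of primes ≡ 1 (mod 4)); a representation of m scales to one of n via (k·x)² + (k·y)² = k²(x² + y²). Each prime p ≡ 1 (mod 4) is itself a sum of two squares; find a² by testing p − a² for a perfect square:
  29: 29 − 1² = 28, 29 − 2² = 25 = 5² ⇒ 29 = 2² + 5².
  37: 37 − 1² = 36 = 6² ⇒ 37 = 1² + 6².
  Combine using the Brahmagupta–Fibonacci identity (a² + b²)(c² + d²) = (ac − bd)² + (ad + bc)² = (ac + bd)² + (ad − bc)²:
  29 · 37 = 1073: from (2² + 5²)(1² + 6²), take (2·1 − 5·6, 2·6 + 5·1) = (2 − 30, 12 + 5) = (-28, 17); dropping signs (only squares matter) gives (28, 17); check 28² + 17² = 784 + 289 = 1073 ✓.
  Scale by k = 5: (5·28, 5·17) = (140, 85).
Step 4: Order so x ≤ y and verify: 85² + 140² = 7225 + 19600 = 26825 = n. ✓

n = 26825 = 85² + 140² (one valid representation with x ≤ y).


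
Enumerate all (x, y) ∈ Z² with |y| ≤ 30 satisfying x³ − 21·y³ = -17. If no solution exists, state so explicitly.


The equation is x³ - 21y³ = -17. For fixed y, x³ = 21·y³ − 17, so a solution requires the RHS to be a perfect cube.
Strategy: iterate y from -30 to 30, compute RHS = 21·y³ − 17, and check whether it is a (positive or negative) perfect cube.
Check small values of y:
  y = 0: RHS = -17 is not a perfect cube.
  y = 1: RHS = 4 is not a perfect cube.
  y = -1: RHS = -38 is not a perfect cube.
  y = 2: RHS = 151 is not a perfect cube.
  y = -2: RHS = -185 is not a perfect cube.
  y = 3: RHS = 550 is not a perfect cube.
  y = -3: RHS = -584 is not a perfect cube.
Continuing the search up to |y| = 30 finds no solutions either.
No (x, y) in the scanned range satisfies the equation.

No integer solutions with |y| ≤ 30.


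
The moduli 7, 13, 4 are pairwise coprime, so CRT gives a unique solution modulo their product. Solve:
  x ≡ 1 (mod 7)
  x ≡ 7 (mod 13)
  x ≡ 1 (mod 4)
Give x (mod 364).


Moduli 7, 13, 4 are pairwise coprime; by CRT there is a unique solution modulo M = 7 · 13 · 4 = 364.
Solve pairwise, accumulating the modulus:
  Start with x ≡ 1 (mod 7).
  Combine with x ≡ 7 (mod 13): since gcd(7, 13) = 1, we get a unique residue mod 91.
    Write x = 1 + 7·t and substitute into x ≡ 7 (mod 13): 7·t ≡ 7 − 1 = 6 (mod 13).
    The inverse of 7 mod 13 is 2 (since 7·2 = 14 = 1·13 + 1), so t ≡ 2·6 = 12 ≡ 12 (mod 13).
    Then x = 1 + 7·12 = 85, valid modulo lcm(7, 13) = 91: x ≡ 85 (mod 91).
  Combine with x ≡ 1 (mod 4): since gcd(91, 4) = 1, we get a unique residue mod 364.
    Write x = 85 + 91·t and substitute into x ≡ 1 (mod 4): 91·t ≡ 1 − 85 = -84 (mod 4).
    Reduce coefficients mod 4: 3·t ≡ 0 (mod 4).
    The inverse of 3 mod 4 is 3 (since 3·3 = 9 = 2·4 + 1), so t ≡ 3·0 = 0 ≡ 0 (mod 4).
    Then x = 85 + 91·0 = 85, valid modulo lcm(91, 4) = 364: x ≡ 85 (mod 364).
Verify: 85 mod 7 = 1 ✓, 85 mod 13 = 7 ✓, 85 mod 4 = 1 ✓.

x ≡ 85 (mod 364).


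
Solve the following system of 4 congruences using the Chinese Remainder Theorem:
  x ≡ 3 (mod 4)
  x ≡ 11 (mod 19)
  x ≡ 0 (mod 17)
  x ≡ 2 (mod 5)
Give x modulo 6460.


Product of moduli M = 4 · 19 · 17 · 5 = 6460.
Merge one congruence at a time:
  Start: x ≡ 3 (mod 4).
  Combine with x ≡ 11 (mod 19); new modulus lcm = 76.
    Write x = 3 + 4·t and substitute into x ≡ 11 (mod 19): 4·t ≡ 11 − 3 = 8 (mod 19).
    The inverse of 4 mod 19 is 5 (since 4·5 = 20 = 1·19 + 1), so t ≡ 5·8 = 40 ≡ 2 (mod 19).
    Then x = 3 + 4·2 = 11, valid modulo lcm(4, 19) = 76: x ≡ 11 (mod 76).
  Combine with x ≡ 0 (mod 17); new modulus lcm = 1292.
    Write x = 11 + 76·t and substitute into x ≡ 0 (mod 17): 76·t ≡ 0 − 11 = -11 (mod 17).
    Reduce coefficients mod 17: 8·t ≡ 6 (mod 17).
    The inverse of 8 mod 17 is 15 (since 8·15 = 120 = 7·17 + 1), so t ≡ 15·6 = 90 ≡ 5 (mod 17).
    Then x = 11 + 76·5 = 391, valid modulo lcm(76, 17) = 1292: x ≡ 391 (mod 1292).
  Combine with x ≡ 2 (mod 5); new modulus lcm = 6460.
    Write x = 391 + 1292·t and substitute into x ≡ 2 (mod 5): 1292·t ≡ 2 − 391 = -389 (mod 5).
    Reduce coefficients mod 5: 2·t ≡ 1 (mod 5).
    The inverse of 2 mod 5 is 3 (since 2·3 = 6 = 1·5 + 1), so t ≡ 3·1 = 3 ≡ 3 (mod 5).
    Then x = 391 + 1292·3 = 4267, valid modulo lcm(1292, 5) = 6460: x ≡ 4267 (mod 6460).
Verify against each original: 4267 mod 4 = 3, 4267 mod 19 = 11, 4267 mod 17 = 0, 4267 mod 5 = 2.

x ≡ 4267 (mod 6460).


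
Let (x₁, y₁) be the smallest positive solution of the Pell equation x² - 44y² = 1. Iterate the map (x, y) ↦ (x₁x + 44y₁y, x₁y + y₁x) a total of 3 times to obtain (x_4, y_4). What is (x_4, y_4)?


Step 1: Find the fundamental solution (x₁, y₁) of x² - 44y² = 1.
  Expand √44 as a continued fraction. a₀ = ⌊√44⌋ = 6; iterate m_{k+1} = d_k·a_k − m_k, d_{k+1} = (44 − m_{k+1}²)/d_k, a_{k+1} = ⌊(a₀ + m_{k+1})/d_{k+1}⌋ (starting m₀ = 0, d₀ = 1), with convergents p_k = a_k·p_{k-1} + p_{k-2}, q_k = a_k·q_{k-1} + q_{k-2} (p₋₁ = 1, q₋₁ = 0):
  k = 0: a₀ = 6; p₀/q₀ = 6/1; p₀² − 44·q₀² = 36 − 44 = -8.
  k = 1: m = 6, d = 8, a = ⌊(6 + 6)/8⌋ = 1; p/q = (1·6 + 1)/(1·1 + 0) = 7/1; p² − 44·q² = 49 − 44 = 5.
  k = 2: m = 2, d = 5, a = ⌊(6 + 2)/5⌋ = 1; p/q = (1·7 + 6)/(1·1 + 1) = 13/2; p² − 44·q² = 169 − 176 = -7.
  k = 3: m = 3, d = 7, a = ⌊(6 + 3)/7⌋ = 1; p/q = (1·13 + 7)/(1·2 + 1) = 20/3; p² − 44·q² = 400 − 396 = 4.
  k = 4: m = 4, d = 4, a = ⌊(6 + 4)/4⌋ = 2; p/q = (2·20 + 13)/(2·3 + 2) = 53/8; p² − 44·q² = 2809 − 2816 = -7.
  k = 5: m = 4, d = 7, a = ⌊(6 + 4)/7⌋ = 1; p/q = (1·53 + 20)/(1·8 + 3) = 73/11; p² − 44·q² = 5329 − 5324 = 5.
  k = 6: m = 3, d = 5, a = ⌊(6 + 3)/5⌋ = 1; p/q = (1·73 + 53)/(1·11 + 8) = 126/19; p² − 44·q² = 15876 − 15884 = -8.
  k = 7: m = 2, d = 8, a = ⌊(6 + 2)/8⌋ = 1; p/q = (1·126 + 73)/(1·19 + 11) = 199/30; p² − 44·q² = 39601 − 39600 = 1.
  The first convergent with p² − 44·q² = 1 gives the fundamental solution (x₁, y₁) = (199, 30).
Step 2: Apply the recurrence (x_{n+1}, y_{n+1}) = (x₁x_n + 44y₁y_n, x₁y_n + y₁x_n) repeatedly.
  From (x_1, y_1) = (199, 30): x_2 = 199·199 + 44·30·30 = 79201; y_2 = 199·30 + 30·199 = 11940.
  From (x_2, y_2) = (79201, 11940): x_3 = 199·79201 + 44·30·11940 = 31521799; y_3 = 199·11940 + 30·79201 = 4752090.
  From (x_3, y_3) = (31521799, 4752090): x_4 = 199·31521799 + 44·30·4752090 = 12545596801; y_4 = 199·4752090 + 30·31521799 = 1891319880.
Step 3: Verify x_4² - 44·y_4² = 157391999093261433601 - 157391999093261433600 = 1 (should be 1). ✓

(x_1, y_1) = (199, 30); (x_4, y_4) = (12545596801, 1891319880).


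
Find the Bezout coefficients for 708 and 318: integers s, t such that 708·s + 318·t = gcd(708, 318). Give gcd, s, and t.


Euclidean algorithm on (708, 318) — divide until remainder is 0:
  708 = 2 · 318 + 72
  318 = 4 · 72 + 30
  72 = 2 · 30 + 12
  30 = 2 · 12 + 6
  12 = 2 · 6 + 0
gcd(708, 318) = 6.
Track Bezout coefficients alongside the remainders: start with r₀ = 708 = a·1 + b·0 (s = 1, t = 0) and r₁ = 318 = a·0 + b·1 (s = 0, t = 1); each new remainder r_{k+1} = r_{k-1} − q_k·r_k inherits s_{k+1} = s_{k-1} − q_k·s_k, t_{k+1} = t_{k-1} − q_k·t_k, so r_k = a·s_k + b·t_k at every step:
  q = 2: r = 72, s = 1 − 2·0 = 1, t = 0 − 2·1 = -2  (check: 708·1 + 318·(-2) = 72)
  q = 4: r = 30, s = 0 − 4·1 = -4, t = 1 − 4·(-2) = 9  (check: 708·(-4) + 318·9 = 30)
  q = 2: r = 12, s = 1 − 2·(-4) = 9, t = -2 − 2·9 = -20  (check: 708·9 + 318·(-20) = 12)
  q = 2: r = 6, s = -4 − 2·9 = -22, t = 9 − 2·(-20) = 49  (check: 708·(-22) + 318·49 = 6)
The row with r = 6 (the gcd) gives the Bezout coefficients s = -22, t = 49.
Result: 708 · (-22) + 318 · (49) = 6.

gcd(708, 318) = 6; s = -22, t = 49 (check: 708·(-22) + 318·49 = 6).


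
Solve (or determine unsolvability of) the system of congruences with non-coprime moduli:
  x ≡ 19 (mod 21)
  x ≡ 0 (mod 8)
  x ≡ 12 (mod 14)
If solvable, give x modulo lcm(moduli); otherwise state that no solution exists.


Moduli 21, 8, 14 are not pairwise coprime, so CRT works modulo lcm(m_i) when all pairwise compatibility conditions hold.
Pairwise compatibility: gcd(m_i, m_j) must divide a_i - a_j for every pair.
Merge one congruence at a time:
  Start: x ≡ 19 (mod 21).
  Combine with x ≡ 0 (mod 8): gcd(21, 8) = 1; 0 - 19 = -19, which IS divisible by 1, so compatible.
    Write x = 19 + 21·t and substitute into x ≡ 0 (mod 8): 21·t ≡ 0 − 19 = -19 (mod 8).
    Reduce coefficients mod 8: 5·t ≡ 5 (mod 8).
    The inverse of 5 mod 8 is 5 (since 5·5 = 25 = 3·8 + 1), so t ≡ 5·5 = 25 ≡ 1 (mod 8).
    Then x = 19 + 21·1 = 40, valid modulo lcm(21, 8) = 168: x ≡ 40 (mod 168).
  Combine with x ≡ 12 (mod 14): gcd(168, 14) = 14; 12 - 40 = -28, which IS divisible by 14, so compatible.
    Write x = 40 + 168·t and substitute into x ≡ 12 (mod 14): 168·t ≡ 12 − 40 = -28 (mod 14).
    Divide the congruence (and modulus) by g = 14: 12·t ≡ -2 (mod 1).
    Modulo 1 every t works; take t = 0.
    Then x = 40 + 168·0 = 40, valid modulo lcm(168, 14) = 168: x ≡ 40 (mod 168).
Verify: 40 mod 21 = 19, 40 mod 8 = 0, 40 mod 14 = 12.

x ≡ 40 (mod 168).


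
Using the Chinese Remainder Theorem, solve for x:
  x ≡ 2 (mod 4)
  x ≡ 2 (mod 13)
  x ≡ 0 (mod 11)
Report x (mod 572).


Moduli 4, 13, 11 are pairwise coprime; by CRT there is a unique solution modulo M = 4 · 13 · 11 = 572.
Solve pairwise, accumulating the modulus:
  Start with x ≡ 2 (mod 4).
  Combine with x ≡ 2 (mod 13): since gcd(4, 13) = 1, we get a unique residue mod 52.
    Write x = 2 + 4·t and substitute into x ≡ 2 (mod 13): 4·t ≡ 2 − 2 = 0 (mod 13).
    The inverse of 4 mod 13 is 10 (since 4·10 = 40 = 3·13 + 1), so t ≡ 10·0 = 0 ≡ 0 (mod 13).
    Then x = 2 + 4·0 = 2, valid modulo lcm(4, 13) = 52: x ≡ 2 (mod 52).
  Combine with x ≡ 0 (mod 11): since gcd(52, 11) = 1, we get a unique residue mod 572.
    Write x = 2 + 52·t and substitute into x ≡ 0 (mod 11): 52·t ≡ 0 − 2 = -2 (mod 11).
    Reduce coefficients mod 11: 8·t ≡ 9 (mod 11).
    The inverse of 8 mod 11 is 7 (since 8·7 = 56 = 5·11 + 1), so t ≡ 7·9 = 63 ≡ 8 (mod 11).
    Then x = 2 + 52·8 = 418, valid modulo lcm(52, 11) = 572: x ≡ 418 (mod 572).
Verify: 418 mod 4 = 2 ✓, 418 mod 13 = 2 ✓, 418 mod 11 = 0 ✓.

x ≡ 418 (mod 572).


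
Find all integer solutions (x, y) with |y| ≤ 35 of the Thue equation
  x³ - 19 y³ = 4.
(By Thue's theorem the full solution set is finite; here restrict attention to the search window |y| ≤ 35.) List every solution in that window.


The equation is x³ - 19y³ = 4. For fixed y, x³ = 19·y³ + 4, so a solution requires the RHS to be a perfect cube.
Strategy: iterate y from -35 to 35, compute RHS = 19·y³ + 4, and check whether it is a (positive or negative) perfect cube.
Check small values of y:
  y = 0: RHS = 4 is not a perfect cube.
  y = 1: RHS = 23 is not a perfect cube.
  y = -1: RHS = -15 is not a perfect cube.
  y = 2: RHS = 156 is not a perfect cube.
  y = -2: RHS = -148 is not a perfect cube.
  y = 3: RHS = 517 is not a perfect cube.
  y = -3: RHS = -509 is not a perfect cube.
Continuing the search up to |y| = 35 finds no solutions either.
No (x, y) in the scanned range satisfies the equation.

No integer solutions with |y| ≤ 35.


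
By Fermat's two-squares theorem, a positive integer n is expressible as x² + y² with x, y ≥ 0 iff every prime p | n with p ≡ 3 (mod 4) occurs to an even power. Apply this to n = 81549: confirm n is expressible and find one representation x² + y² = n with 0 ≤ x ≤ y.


Step 1: Factor n = 81549 = 3^2 · 13 · 17 · 41.
Step 2: Check the mod-4 condition on each prime factor: 3 ≡ 3 (mod 4), exponent 2 (must be even); 13 ≡ 1 (mod 4), exponent 1; 17 ≡ 1 (mod 4), exponent 1; 41 ≡ 1 (mod 4), exponent 1.
All primes ≡ 3 (mod 4) appear to even exponent (or don't appear), so by the two-squares theorem n IS expressible as a sum of two squares.
Step 3: Build a representation. Group n = k² · m with k = 3 and m = 13 · 17 · 41 = 9061 (a product of primes ≡ 1 (mod 4)); a representation of m scales to one of n via (k·x)² + (k·y)² = k²(x² + y²). Each prime p ≡ 1 (mod 4) is itself a sum of two squares; find a² by testing p − a² for a perfect square:
  13: 13 − 1² = 12, 13 − 2² = 9 = 3² ⇒ 13 = 2² + 3².
  17: 17 − 1² = 16 = 4² ⇒ 17 = 1² + 4².
  41: 41 − 1² = 40, 41 − 2² = 37, 41 − 3² = 32, 41 − 4² = 25 = 5² ⇒ 41 = 4² + 5².
  Combine using the Brahmagupta–Fibonacci identity (a² + b²)(c² + d²) = (ac − bd)² + (ad + bc)² = (ac + bd)² + (ad − bc)²:
  13 · 17 = 221: from (2² + 3²)(1² + 4²), take (2·1 − 3·4, 2·4 + 3·1) = (2 − 12, 8 + 3) = (-10, 11); dropping signs (only squares matter) gives (10, 11); check 10² + 11² = 100 + 121 = 221 ✓.
  221 · 41 = 9061: from (10² + 11²)(4² + 5²), take (10·4 − 11·5, 10·5 + 11·4) = (40 − 55, 50 + 44) = (-15, 94); dropping signs (only squares matter) gives (15, 94); check 15² + 94² = 225 + 8836 = 9061 ✓.
  Scale by k = 3: (3·15, 3·94) = (45, 282).
Step 4: Order so x ≤ y and verify: 45² + 282² = 2025 + 79524 = 81549 = n. ✓

n = 81549 = 45² + 282² (one valid representation with x ≤ y).


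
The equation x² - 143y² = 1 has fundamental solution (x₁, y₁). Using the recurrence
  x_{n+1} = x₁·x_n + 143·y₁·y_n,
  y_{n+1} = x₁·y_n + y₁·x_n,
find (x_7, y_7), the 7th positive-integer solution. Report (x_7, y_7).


Step 1: Find the fundamental solution (x₁, y₁) of x² - 143y² = 1.
  Expand √143 as a continued fraction. a₀ = ⌊√143⌋ = 11; iterate m_{k+1} = d_k·a_k − m_k, d_{k+1} = (143 − m_{k+1}²)/d_k, a_{k+1} = ⌊(a₀ + m_{k+1})/d_{k+1}⌋ (starting m₀ = 0, d₀ = 1), with convergents p_k = a_k·p_{k-1} + p_{k-2}, q_k = a_k·q_{k-1} + q_{k-2} (p₋₁ = 1, q₋₁ = 0):
  k = 0: a₀ = 11; p₀/q₀ = 11/1; p₀² − 143·q₀² = 121 − 143 = -22.
  k = 1: m = 11, d = 22, a = ⌊(11 + 11)/22⌋ = 1; p/q = (1·11 + 1)/(1·1 + 0) = 12/1; p² − 143·q² = 144 − 143 = 1.
  The first convergent with p² − 143·q² = 1 gives the fundamental solution (x₁, y₁) = (12, 1).
Step 2: Apply the recurrence (x_{n+1}, y_{n+1}) = (x₁x_n + 143y₁y_n, x₁y_n + y₁x_n) repeatedly.
  From (x_1, y_1) = (12, 1): x_2 = 12·12 + 143·1·1 = 287; y_2 = 12·1 + 1·12 = 24.
  From (x_2, y_2) = (287, 24): x_3 = 12·287 + 143·1·24 = 6876; y_3 = 12·24 + 1·287 = 575.
  From (x_3, y_3) = (6876, 575): x_4 = 12·6876 + 143·1·575 = 164737; y_4 = 12·575 + 1·6876 = 13776.
  From (x_4, y_4) = (164737, 13776): x_5 = 12·164737 + 143·1·13776 = 3946812; y_5 = 12·13776 + 1·164737 = 330049.
  From (x_5, y_5) = (3946812, 330049): x_6 = 12·3946812 + 143·1·330049 = 94558751; y_6 = 12·330049 + 1·3946812 = 7907400.
  From (x_6, y_6) = (94558751, 7907400): x_7 = 12·94558751 + 143·1·7907400 = 2265463212; y_7 = 12·7907400 + 1·94558751 = 189447551.
Step 3: Verify x_7² - 143·y_7² = 5132323564925356944 - 5132323564925356943 = 1 (should be 1). ✓

(x_1, y_1) = (12, 1); (x_7, y_7) = (2265463212, 189447551).


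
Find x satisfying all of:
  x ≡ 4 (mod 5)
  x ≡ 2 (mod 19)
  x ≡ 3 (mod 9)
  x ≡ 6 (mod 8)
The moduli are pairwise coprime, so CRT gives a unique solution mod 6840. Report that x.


Product of moduli M = 5 · 19 · 9 · 8 = 6840.
Merge one congruence at a time:
  Start: x ≡ 4 (mod 5).
  Combine with x ≡ 2 (mod 19); new modulus lcm = 95.
    Write x = 4 + 5·t and substitute into x ≡ 2 (mod 19): 5·t ≡ 2 − 4 = -2 (mod 19).
    Reduce coefficients mod 19: 5·t ≡ 17 (mod 19).
    The inverse of 5 mod 19 is 4 (since 5·4 = 20 = 1·19 + 1), so t ≡ 4·17 = 68 ≡ 11 (mod 19).
    Then x = 4 + 5·11 = 59, valid modulo lcm(5, 19) = 95: x ≡ 59 (mod 95).
  Combine with x ≡ 3 (mod 9); new modulus lcm = 855.
    Write x = 59 + 95·t and substitute into x ≡ 3 (mod 9): 95·t ≡ 3 − 59 = -56 (mod 9).
    Reduce coefficients mod 9: 5·t ≡ 7 (mod 9).
    The inverse of 5 mod 9 is 2 (since 5·2 = 10 = 1·9 + 1), so t ≡ 2·7 = 14 ≡ 5 (mod 9).
    Then x = 59 + 95·5 = 534, valid modulo lcm(95, 9) = 855: x ≡ 534 (mod 855).
  Combine with x ≡ 6 (mod 8); new modulus lcm = 6840.
    Write x = 534 + 855·t and substitute into x ≡ 6 (mod 8): 855·t ≡ 6 − 534 = -528 (mod 8).
    Reduce coefficients mod 8: 7·t ≡ 0 (mod 8).
    The inverse of 7 mod 8 is 7 (since 7·7 = 49 = 6·8 + 1), so t ≡ 7·0 = 0 ≡ 0 (mod 8).
    Then x = 534 + 855·0 = 534, valid modulo lcm(855, 8) = 6840: x ≡ 534 (mod 6840).
Verify against each original: 534 mod 5 = 4, 534 mod 19 = 2, 534 mod 9 = 3, 534 mod 8 = 6.

x ≡ 534 (mod 6840).


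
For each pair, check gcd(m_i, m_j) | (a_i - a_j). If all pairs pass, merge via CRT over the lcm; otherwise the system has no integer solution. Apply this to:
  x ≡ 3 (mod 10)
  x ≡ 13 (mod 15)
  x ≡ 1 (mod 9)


Moduli 10, 15, 9 are not pairwise coprime, so CRT works modulo lcm(m_i) when all pairwise compatibility conditions hold.
Pairwise compatibility: gcd(m_i, m_j) must divide a_i - a_j for every pair.
Merge one congruence at a time:
  Start: x ≡ 3 (mod 10).
  Combine with x ≡ 13 (mod 15): gcd(10, 15) = 5; 13 - 3 = 10, which IS divisible by 5, so compatible.
    Write x = 3 + 10·t and substitute into x ≡ 13 (mod 15): 10·t ≡ 13 − 3 = 10 (mod 15).
    Divide the congruence (and modulus) by g = 5: 2·t ≡ 2 (mod 3).
    The inverse of 2 mod 3 is 2 (since 2·2 = 4 = 1·3 + 1), so t ≡ 2·2 = 4 ≡ 1 (mod 3).
    Then x = 3 + 10·1 = 13, valid modulo lcm(10, 15) = 30: x ≡ 13 (mod 30).
  Combine with x ≡ 1 (mod 9): gcd(30, 9) = 3; 1 - 13 = -12, which IS divisible by 3, so compatible.
    Write x = 13 + 30·t and substitute into x ≡ 1 (mod 9): 30·t ≡ 1 − 13 = -12 (mod 9).
    Divide the congruence (and modulus) by g = 3: 10·t ≡ -4 (mod 3).
    Reduce coefficients mod 3: 1·t ≡ 2 (mod 3).
    So t ≡ 2 (mod 3).
    Then x = 13 + 30·2 = 73, valid modulo lcm(30, 9) = 90: x ≡ 73 (mod 90).
Verify: 73 mod 10 = 3, 73 mod 15 = 13, 73 mod 9 = 1.

x ≡ 73 (mod 90).
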